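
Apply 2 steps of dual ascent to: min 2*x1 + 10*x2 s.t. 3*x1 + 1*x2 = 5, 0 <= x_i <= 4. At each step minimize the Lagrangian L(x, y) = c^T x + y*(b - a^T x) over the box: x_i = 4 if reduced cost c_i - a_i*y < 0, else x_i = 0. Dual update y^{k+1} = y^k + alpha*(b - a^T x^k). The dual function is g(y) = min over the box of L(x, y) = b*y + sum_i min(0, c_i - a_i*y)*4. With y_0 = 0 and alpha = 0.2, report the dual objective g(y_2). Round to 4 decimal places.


Dual ascent for LP: min 2*x1 + 10*x2, 3*x1 + 1*x2 = 5, 0 <= x_i <= 4
Step 1: y^k = 0.0, reduced costs: (2.0, 10.0)
  x^k = (0.0, 0.0), subgradient = b - a^T x = 5.0
  y^{k+1} = 0.0 + 0.2*5.0 = 1.0
Step 2: y^k = 1.0, reduced costs: (-1.0, 9.0)
  x^k = (4.0, 0.0), subgradient = b - a^T x = -7.0
  y^{k+1} = 1.0 + 0.2*-7.0 = -0.4
Dual objective at y_2 = -0.4: reduced costs (3.2, 10.4), box minimizer x = (0.0, 0.0)
g(y_2) = b*y + (c1 - a1*y)*x1 + (c2 - a2*y)*x2 = 5*(-0.4) + 3.2*0.0 + 10.4*0.0 = -2.0 + 0.0 + 0.0 = -2.0


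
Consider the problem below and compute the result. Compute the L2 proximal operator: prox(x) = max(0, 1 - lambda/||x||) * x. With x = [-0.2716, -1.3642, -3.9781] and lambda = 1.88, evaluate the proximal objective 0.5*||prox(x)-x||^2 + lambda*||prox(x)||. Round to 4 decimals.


Step 1: Compute ||x||.
||x|| = 4.2143
Step 2: Compute scaling factor.
scale = max(0, 1 - 1.88/4.2143) = 0.5539
Step 3: prox(x) = [-0.1504, -0.7556, -2.2035]
||prox(x)|| = 2.3343
Step 4: Proximal objective.
0.5*||prox-x||^2 = 1.7672
lambda*||prox|| = 4.3885
Total = 6.1556


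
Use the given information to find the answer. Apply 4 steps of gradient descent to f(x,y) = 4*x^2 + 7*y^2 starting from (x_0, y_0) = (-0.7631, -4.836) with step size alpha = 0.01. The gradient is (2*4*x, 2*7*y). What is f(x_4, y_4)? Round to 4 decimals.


Gradient descent on f(x,y) = 4*x^2 + 7*y^2.
Starting point: (-0.7631, -4.836), alpha = 0.01
Step 1: grad_x = 2*4*-0.7631 = -6.1048, grad_y = 2*7*-4.836 = -67.704
  x_1 = -0.7631 - 0.01*-6.1048 = -0.7021
  y_1 = -4.836 - 0.01*-67.704 = -4.159
Step 2: grad_x = 2*4*-0.7021 = -5.6164, grad_y = 2*7*-4.159 = -58.2254
  x_2 = -0.7021 - 0.01*-5.6164 = -0.6459
  y_2 = -4.159 - 0.01*-58.2254 = -3.5767
Step 3: grad_x = 2*4*-0.6459 = -5.1671, grad_y = 2*7*-3.5767 = -50.0739
  x_3 = -0.6459 - 0.01*-5.1671 = -0.5942
  y_3 = -3.5767 - 0.01*-50.0739 = -3.076
Step 4: grad_x = 2*4*-0.5942 = -4.7537, grad_y = 2*7*-3.076 = -43.0635
  x_4 = -0.5942 - 0.01*-4.7537 = -0.5467
  y_4 = -3.076 - 0.01*-43.0635 = -2.6453
f(-0.5467, -2.6453) = 4*(-0.5467)^2 + 7*(-2.6453)^2 = 50.1799


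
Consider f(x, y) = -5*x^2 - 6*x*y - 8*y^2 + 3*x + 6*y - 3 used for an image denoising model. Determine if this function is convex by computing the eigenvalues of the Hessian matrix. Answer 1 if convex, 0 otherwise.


The Hessian of f(x,y) = -5*x^2 - 6*x*y - 8*y^2 + 3*x + 6*y - 3 is:
H = [[-10, -6], [-6, -16]]
Trace = -10 - 16 = -26
Determinant = -10*-16 - (-6)^2 = 124
Discriminant = (-26)^2 - 4*124 = 180.0
Eigenvalues: lambda_1 = -19.7082, lambda_2 = -6.2918
The function is not convex.

0


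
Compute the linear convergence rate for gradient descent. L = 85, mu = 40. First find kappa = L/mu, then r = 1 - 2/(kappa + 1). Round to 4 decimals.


Step 1: Compute the condition number.
kappa = L/mu = 85/40 = 2.125
Step 2: Compute the convergence rate.
r = 1 - 2/(kappa + 1) = 1 - 2*mu/(L + mu) = (L - mu)/(L + mu) = 45/125 = 0.36


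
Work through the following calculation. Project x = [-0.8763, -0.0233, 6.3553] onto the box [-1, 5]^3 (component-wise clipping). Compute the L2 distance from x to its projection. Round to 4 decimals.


Project each component onto [-1, 5].
clip(-0.8763) = -0.8763, clip(-0.0233) = -0.0233, clip(6.3553) = 5.0
Projection = [-0.8763, -0.0233, 5.0]
Squared diffs: [0.0, 0.0, 1.8368]
Distance = sqrt(1.8368) = 1.3553


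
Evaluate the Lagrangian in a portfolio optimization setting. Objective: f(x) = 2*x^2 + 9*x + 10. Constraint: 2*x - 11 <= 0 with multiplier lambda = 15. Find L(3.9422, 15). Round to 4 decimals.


Step 1: Evaluate f(x).
f(3.9422) = 2*3.9422^2 + 9*3.9422 + 10 = 76.5617
Step 2: Evaluate g(x).
g(3.9422) = 2*3.9422 - 11 = -3.1156
Step 3: Compute Lagrangian.
L = 76.5617 + 15*-3.1156 = 29.8277


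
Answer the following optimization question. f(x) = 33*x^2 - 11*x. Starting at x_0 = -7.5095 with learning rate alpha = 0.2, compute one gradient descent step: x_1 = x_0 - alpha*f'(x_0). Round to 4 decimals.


We compute the gradient at x_0 and apply the update.
f'(x) = 66*x - 11
f'(-7.5095) = 66*-7.5095 - 11 = -506.627
x_1 = -7.5095 - 0.2*-506.627 = 93.8159


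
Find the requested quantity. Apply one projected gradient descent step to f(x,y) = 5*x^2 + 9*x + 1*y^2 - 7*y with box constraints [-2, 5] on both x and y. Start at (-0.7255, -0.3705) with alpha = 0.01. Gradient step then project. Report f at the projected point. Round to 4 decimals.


Step 1: Compute gradient at (-0.7255, -0.3705).
grad_x = 2*5*-0.7255 + 9 = 1.745
grad_y = 2*1*-0.3705 - 7 = -7.741
Step 2: Gradient step.
x_raw = -0.7255 - 0.01*1.745 = -0.743
y_raw = -0.3705 - 0.01*-7.741 = -0.2931
Step 3: Project onto [-2, 5].
x_proj = clip(-0.743) = -0.743
y_proj = clip(-0.2931) = -0.2931
Step 4: Evaluate f.
f(-0.743, -0.2931) = -1.7891


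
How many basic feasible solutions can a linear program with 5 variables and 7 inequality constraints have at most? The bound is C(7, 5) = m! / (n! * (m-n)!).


Each vertex corresponds to some choice of n active constraints out of m, so the number of vertices is at most C(m, n) = m! / (n!(m-n)!).
m = 7, n = 5
Numerator: 7 * 6 * 5 * 4 * 3
Denominator: 5! = 120
C(7, 5) = 21


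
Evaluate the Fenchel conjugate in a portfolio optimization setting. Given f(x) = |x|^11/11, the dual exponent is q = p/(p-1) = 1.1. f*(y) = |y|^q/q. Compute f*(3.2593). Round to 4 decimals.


The conjugate exponent q satisfies 1/p + 1/q = 1.
p = 11, so q = 11/(11 - 1) = 1.1
|y|^q = 3.2593^1.1 = 3.6681
f*(3.2593) = 3.6681 / 1.1 = 3.3346


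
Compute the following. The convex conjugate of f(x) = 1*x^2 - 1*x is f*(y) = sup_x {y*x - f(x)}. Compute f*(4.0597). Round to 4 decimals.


f*(y) = sup_x {y*x - a*x^2 - b*x} = sup_x {(y-b)*x - a*x^2}
FOC: (y - b) - 2a*x = 0 => x* = (y - b)/(2a)
x* = (4.0597 + 1)/(2*1) = 2.5299
f*(4.0597) = (y-b)^2/(4a) = (4.0597 + 1)^2/(4*1)
= 25.6006/4 = 6.4001


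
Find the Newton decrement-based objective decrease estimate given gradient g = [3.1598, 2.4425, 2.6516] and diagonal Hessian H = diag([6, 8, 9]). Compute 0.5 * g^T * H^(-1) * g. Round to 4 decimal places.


Step 1: H is diagonal, so H^(-1) * g = [0.5266, 0.3053, 0.2946].
Step 2: g^T H^(-1) g = sum_i g_i^2 / H_ii
  = (3.1598)^2/6 + (2.4425)^2/8 + (2.6516)^2/9
  = 1.6641 + 0.7457 + 0.7812 = 3.191
Step 3: Objective decrease = 0.5 * g^T H^(-1) g = 1.5955


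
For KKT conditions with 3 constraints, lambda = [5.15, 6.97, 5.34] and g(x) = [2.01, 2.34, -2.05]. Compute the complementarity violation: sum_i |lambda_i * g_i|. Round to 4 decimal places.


KKT complementary slackness check:
lambda_1 * g_1 = 5.15 * 2.01 = 10.3515
lambda_2 * g_2 = 6.97 * 2.34 = 16.3098
lambda_3 * g_3 = 5.34 * -2.05 = -10.947
Total violation = 10.3515 + 16.3098 + 10.947 = 37.6083


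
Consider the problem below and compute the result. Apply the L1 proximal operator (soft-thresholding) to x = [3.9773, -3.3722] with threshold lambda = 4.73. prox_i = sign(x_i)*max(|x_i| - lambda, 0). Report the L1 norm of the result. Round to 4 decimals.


Soft-thresholding with lambda = 4.73:
prox(3.9773) = sign(3.9773)*max(|3.9773| - 4.73, 0) = 0.0
prox(-3.3722) = sign(-3.3722)*max(|-3.3722| - 4.73, 0) = 0.0
prox(x) = [0.0, 0.0]
||prox(x)||_1 = 0.0 + 0.0 = 0.0


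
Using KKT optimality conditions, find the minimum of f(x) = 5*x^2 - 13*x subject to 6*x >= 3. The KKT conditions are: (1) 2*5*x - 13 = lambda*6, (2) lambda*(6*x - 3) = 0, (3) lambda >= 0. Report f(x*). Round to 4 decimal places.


Step 1: Try lambda = 0 (constraint inactive).
Stationarity: 2*5*x - 13 = 0
x* = 13/(2*5) = 1.3
Check constraint: 6*1.3 = 7.8 >= 3 -- satisfied.
Step 2: Compute optimal value.
f(x*) = 5*1.3^2 - 13*1.3 = -8.45


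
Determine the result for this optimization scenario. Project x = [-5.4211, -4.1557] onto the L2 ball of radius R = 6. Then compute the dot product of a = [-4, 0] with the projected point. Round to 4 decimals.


Step 1: Compute ||x|| (intermediates to 6 decimals).
||x|| = sqrt((-5.4211)^2 + (-4.1557)^2) = 6.830678
Step 2: Project.
Since ||x|| > R, scale = R/||x|| = 6/6.830678 = 0.87839, proj(x) = scale * x
proj(x) = [-4.76184, -3.650325]
Step 3: Dot product.
a^T * proj(x) = -4*(-4.76184) + 0*(-3.650325) = 19.0474


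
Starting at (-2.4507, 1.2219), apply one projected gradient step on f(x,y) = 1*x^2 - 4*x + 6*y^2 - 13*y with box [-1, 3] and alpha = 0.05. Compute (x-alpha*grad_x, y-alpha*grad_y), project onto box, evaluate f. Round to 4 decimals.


Step 1: Compute gradient at (-2.4507, 1.2219).
grad_x = 2*1*-2.4507 - 4 = -8.9014
grad_y = 2*6*1.2219 - 13 = 1.6628
Step 2: Gradient step.
x_raw = -2.4507 - 0.05*-8.9014 = -2.0056
y_raw = 1.2219 - 0.05*1.6628 = 1.1388
Step 3: Project onto [-1, 3].
x_proj = clip(-2.0056) = -1.0
y_proj = clip(1.1388) = 1.1388
Step 4: Evaluate f.
f(-1.0, 1.1388) = -2.0232


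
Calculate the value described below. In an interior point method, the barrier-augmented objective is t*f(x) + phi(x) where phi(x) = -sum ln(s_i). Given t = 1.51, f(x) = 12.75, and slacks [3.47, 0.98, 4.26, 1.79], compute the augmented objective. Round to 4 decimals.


Step 1: Compute log-barrier.
ln values: [1.2442, -0.0202, 1.4493, 0.5822]
phi = -(1.2442 - 0.0202 + 1.4493 + 0.5822) = -3.2554
Step 2: Compute augmented objective.
t*f(x) = 1.51*12.75 = 19.2525
Total = 19.2525 - 3.2554 = 15.9971


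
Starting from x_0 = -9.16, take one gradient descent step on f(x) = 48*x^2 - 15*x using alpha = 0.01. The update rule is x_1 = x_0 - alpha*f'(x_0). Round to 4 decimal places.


We compute the gradient at x_0 and apply the update.
f'(x) = 96*x - 15
f'(-9.16) = 96*-9.16 - 15 = -894.36
x_1 = -9.16 - 0.01*-894.36 = -0.2164


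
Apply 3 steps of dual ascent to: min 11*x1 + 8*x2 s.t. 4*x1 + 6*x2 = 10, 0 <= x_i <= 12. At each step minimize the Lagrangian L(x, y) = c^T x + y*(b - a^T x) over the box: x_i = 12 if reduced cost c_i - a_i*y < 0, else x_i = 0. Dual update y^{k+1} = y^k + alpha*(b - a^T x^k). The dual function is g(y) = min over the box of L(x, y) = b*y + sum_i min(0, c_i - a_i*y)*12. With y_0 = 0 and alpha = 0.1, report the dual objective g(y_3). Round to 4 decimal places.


Dual ascent for LP: min 11*x1 + 8*x2, 4*x1 + 6*x2 = 10, 0 <= x_i <= 12
Step 1: y^k = 0.0, reduced costs: (11.0, 8.0)
  x^k = (0.0, 0.0), subgradient = b - a^T x = 10.0
  y^{k+1} = 0.0 + 0.1*10.0 = 1.0
Step 2: y^k = 1.0, reduced costs: (7.0, 2.0)
  x^k = (0.0, 0.0), subgradient = b - a^T x = 10.0
  y^{k+1} = 1.0 + 0.1*10.0 = 2.0
Step 3: y^k = 2.0, reduced costs: (3.0, -4.0)
  x^k = (0.0, 12.0), subgradient = b - a^T x = -62.0
  y^{k+1} = 2.0 + 0.1*-62.0 = -4.2
Dual objective at y_3 = -4.2: reduced costs (27.8, 33.2), box minimizer x = (0.0, 0.0)
g(y_3) = b*y + (c1 - a1*y)*x1 + (c2 - a2*y)*x2 = 10*(-4.2) + 27.8*0.0 + 33.2*0.0 = -42.0 + 0.0 + 0.0 = -42.0


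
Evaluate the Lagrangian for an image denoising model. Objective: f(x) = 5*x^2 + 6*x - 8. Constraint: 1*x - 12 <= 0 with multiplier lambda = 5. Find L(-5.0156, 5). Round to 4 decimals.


Step 1: Evaluate f(x).
f(-5.0156) = 5*(-5.0156)^2 + 6*(-5.0156) - 8 = 87.6876
Step 2: Evaluate g(x).
g(-5.0156) = 1*-5.0156 - 12 = -17.0156
Step 3: Compute Lagrangian.
L = 87.6876 + 5*-17.0156 = 2.6096


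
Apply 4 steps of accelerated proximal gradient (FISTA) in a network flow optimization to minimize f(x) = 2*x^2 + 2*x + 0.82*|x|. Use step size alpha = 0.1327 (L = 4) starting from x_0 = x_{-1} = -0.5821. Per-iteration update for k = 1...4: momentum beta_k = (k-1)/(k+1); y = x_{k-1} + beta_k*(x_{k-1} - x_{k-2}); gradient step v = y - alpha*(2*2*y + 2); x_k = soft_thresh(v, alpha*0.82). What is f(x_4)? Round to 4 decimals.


FISTA on f(x) = 2*x^2 + 2*x + 0.82*|x|
L = 4, alpha = 0.1327
Iteration 1: beta = 0.0, y = -0.5821 + 0.0*(-0.5821 + 0.5821) = -0.5821
  grad(y) = -0.3284, v = y - alpha*grad = -0.5385
  prox(v) = soft_thresh(-0.5385, 0.1088) = -0.4297
Iteration 2: beta = 0.3333, y = -0.4297 + 0.3333*(-0.4297 + 0.5821) = -0.3789
  grad(y) = 0.4844, v = y - alpha*grad = -0.4432
  prox(v) = soft_thresh(-0.4432, 0.1088) = -0.3344
Iteration 3: beta = 0.5, y = -0.3344 + 0.5*(-0.3344 + 0.4297) = -0.2867
  grad(y) = 0.8532, v = y - alpha*grad = -0.3999
  prox(v) = soft_thresh(-0.3999, 0.1088) = -0.2911
Iteration 4: beta = 0.6, y = -0.2911 + 0.6*(-0.2911 + 0.3344) = -0.2651
  grad(y) = 0.9394, v = y - alpha*grad = -0.3898
  prox(v) = soft_thresh(-0.3898, 0.1088) = -0.281
f(x_4) = 2*(-0.281)^2 + 2*(-0.281) + 0.82*|-0.281| = -0.1737


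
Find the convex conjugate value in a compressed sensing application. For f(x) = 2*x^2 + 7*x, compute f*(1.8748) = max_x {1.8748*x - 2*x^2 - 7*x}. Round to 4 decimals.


f*(y) = sup_x {y*x - a*x^2 - b*x} = sup_x {(y-b)*x - a*x^2}
FOC: (y - b) - 2a*x = 0 => x* = (y - b)/(2a)
x* = (1.8748 - 7)/(2*2) = -1.2813
f*(1.8748) = (y-b)^2/(4a) = (1.8748 - 7)^2/(4*2)
= 26.2677/8 = 3.2835


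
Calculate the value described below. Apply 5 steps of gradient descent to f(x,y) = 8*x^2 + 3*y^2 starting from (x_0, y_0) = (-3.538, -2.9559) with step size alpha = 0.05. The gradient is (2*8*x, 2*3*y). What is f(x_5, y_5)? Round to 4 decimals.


Gradient descent on f(x,y) = 8*x^2 + 3*y^2.
Starting point: (-3.538, -2.9559), alpha = 0.05
Step 1: grad_x = 2*8*-3.538 = -56.608, grad_y = 2*3*-2.9559 = -17.7354
  x_1 = -3.538 - 0.05*-56.608 = -0.7076
  y_1 = -2.9559 - 0.05*-17.7354 = -2.0691
Step 2: grad_x = 2*8*-0.7076 = -11.3216, grad_y = 2*3*-2.0691 = -12.4148
  x_2 = -0.7076 - 0.05*-11.3216 = -0.1415
  y_2 = -2.0691 - 0.05*-12.4148 = -1.4484
Step 3: grad_x = 2*8*-0.1415 = -2.2643, grad_y = 2*3*-1.4484 = -8.6903
  x_3 = -0.1415 - 0.05*-2.2643 = -0.0283
  y_3 = -1.4484 - 0.05*-8.6903 = -1.0139
Step 4: grad_x = 2*8*-0.0283 = -0.4529, grad_y = 2*3*-1.0139 = -6.0832
  x_4 = -0.0283 - 0.05*-0.4529 = -0.0057
  y_4 = -1.0139 - 0.05*-6.0832 = -0.7097
Step 5: grad_x = 2*8*-0.0057 = -0.0906, grad_y = 2*3*-0.7097 = -4.2583
  x_5 = -0.0057 - 0.05*-0.0906 = -0.0011
  y_5 = -0.7097 - 0.05*-4.2583 = -0.4968
f(-0.0011, -0.4968) = 8*(-0.0011)^2 + 3*(-0.4968)^2 = 0.7404


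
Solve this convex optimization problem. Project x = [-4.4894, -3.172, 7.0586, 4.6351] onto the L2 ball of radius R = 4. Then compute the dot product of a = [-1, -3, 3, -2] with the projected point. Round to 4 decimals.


Step 1: Compute ||x|| (intermediates to 6 decimals).
||x|| = sqrt((-4.4894)^2 + (-3.172)^2 + 7.0586^2 + 4.6351^2) = 10.075926
Step 2: Project.
Since ||x|| > R, scale = R/||x|| = 4/10.075926 = 0.396986, proj(x) = scale * x
proj(x) = [-1.782229, -1.25924, 2.802165, 1.84007]
Step 3: Dot product.
a^T * proj(x) = -1*(-1.782229) - 3*(-1.25924) + 3*2.802165 - 2*1.84007 = 10.2863


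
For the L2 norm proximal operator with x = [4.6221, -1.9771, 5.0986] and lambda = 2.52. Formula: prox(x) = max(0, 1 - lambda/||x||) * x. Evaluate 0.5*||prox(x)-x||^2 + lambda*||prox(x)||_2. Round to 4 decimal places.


Step 1: Compute ||x||.
||x|| = 7.1602
Step 2: Compute scaling factor.
scale = max(0, 1 - 2.52/7.1602) = 0.6481
Step 3: prox(x) = [2.9954, -1.2813, 3.3042]
||prox(x)|| = 4.6402
Step 4: Proximal objective.
0.5*||prox-x||^2 = 3.1752
lambda*||prox|| = 11.6933
Total = 14.8685


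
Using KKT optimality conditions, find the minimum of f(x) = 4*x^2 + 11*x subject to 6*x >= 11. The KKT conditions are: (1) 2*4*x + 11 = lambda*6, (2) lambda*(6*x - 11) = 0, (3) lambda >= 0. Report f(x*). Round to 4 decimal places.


Step 1: Try lambda = 0 (constraint inactive).
x_unc = -11/(2*4) = -1.375
Check: 6*-1.375 = -8.25 < 11 -- violated!
Step 2: Constraint must be active: 6*x = 11
x* = 11/6 = 1.8333 (rounded; the exact value 11/6 is used below)
lambda = (2*4*(11/6) + 11)/6 = 4.2778
Step 3: Compute optimal value.
f(x*) = 4*(11/6)^2 + 11*(11/6) = 33.6111


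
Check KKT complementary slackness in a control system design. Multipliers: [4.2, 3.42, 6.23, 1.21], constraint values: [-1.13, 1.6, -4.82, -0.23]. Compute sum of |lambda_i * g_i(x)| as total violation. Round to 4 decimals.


KKT complementary slackness check:
lambda_1 * g_1 = 4.2 * -1.13 = -4.746
lambda_2 * g_2 = 3.42 * 1.6 = 5.472
lambda_3 * g_3 = 6.23 * -4.82 = -30.0286
lambda_4 * g_4 = 1.21 * -0.23 = -0.2783
Total violation = 4.746 + 5.472 + 30.0286 + 0.2783 = 40.5249


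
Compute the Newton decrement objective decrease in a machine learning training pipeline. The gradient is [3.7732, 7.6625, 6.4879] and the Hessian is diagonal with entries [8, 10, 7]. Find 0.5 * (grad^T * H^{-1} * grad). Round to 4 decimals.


Step 1: H is diagonal, so H^(-1) * g = [0.4717, 0.7663, 0.9268].
Step 2: g^T H^(-1) g = sum_i g_i^2 / H_ii
  = (3.7732)^2/8 + (7.6625)^2/10 + (6.4879)^2/7
  = 1.7796 + 5.8714 + 6.0133 = 13.6643
Step 3: Objective decrease = 0.5 * g^T H^(-1) g = 6.8321


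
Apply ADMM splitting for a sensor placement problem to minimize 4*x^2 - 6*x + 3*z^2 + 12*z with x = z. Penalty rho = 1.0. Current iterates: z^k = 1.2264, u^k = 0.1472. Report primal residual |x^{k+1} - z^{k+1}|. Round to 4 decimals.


ADMM iteration with rho = 1.0, z^k = 1.2264, u^k = 0.1472
Step 1: x-update.
Minimize 4*x^2 - 6*x + (1.0/2)*(x - 1.2264 + 0.1472)^2
FOC: (2*4 + 1.0)*x = 6 + 1.0*(1.2264 - 0.1472)
x^{k+1} = 0.7866
Step 2: z-update.
Minimize 3*z^2 + 12*z + (1.0/2)*(0.7866 - z + 0.1472)^2
FOC: (2*3 + 1.0)*z = -12 + 1.0*(0.7866 + 0.1472)
z^{k+1} = -1.5809
Step 3: u-update.
u^{k+1} = 0.1472 + 0.7866 + 1.5809 = 2.5147
Step 4: Primal residual = |0.7866 + 1.5809| = 2.3675


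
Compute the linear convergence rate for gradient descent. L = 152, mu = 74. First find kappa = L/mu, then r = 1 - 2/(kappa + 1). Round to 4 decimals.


Step 1: Compute the condition number.
kappa = L/mu = 152/74 = 2.0541
Step 2: Compute the convergence rate.
r = 1 - 2/(kappa + 1) = 1 - 2*mu/(L + mu) = (L - mu)/(L + mu) = 78/226 = 0.3451


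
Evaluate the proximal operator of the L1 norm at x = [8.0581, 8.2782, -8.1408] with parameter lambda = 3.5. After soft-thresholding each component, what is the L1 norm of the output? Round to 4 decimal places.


Soft-thresholding with lambda = 3.5:
prox(8.0581) = sign(8.0581)*max(|8.0581| - 3.5, 0) = 4.5581
prox(8.2782) = sign(8.2782)*max(|8.2782| - 3.5, 0) = 4.7782
prox(-8.1408) = sign(-8.1408)*max(|-8.1408| - 3.5, 0) = -4.6408
prox(x) = [4.5581, 4.7782, -4.6408]
||prox(x)||_1 = 4.5581 + 4.7782 + 4.6408 = 13.9771


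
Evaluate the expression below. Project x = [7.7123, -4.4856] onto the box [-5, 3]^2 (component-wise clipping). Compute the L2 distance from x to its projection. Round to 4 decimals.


Project each component onto [-5, 3].
clip(7.7123) = 3.0, clip(-4.4856) = -4.4856
Projection = [3.0, -4.4856]
Squared diffs: [22.2058, 0.0]
Distance = sqrt(22.2058) = 4.7123


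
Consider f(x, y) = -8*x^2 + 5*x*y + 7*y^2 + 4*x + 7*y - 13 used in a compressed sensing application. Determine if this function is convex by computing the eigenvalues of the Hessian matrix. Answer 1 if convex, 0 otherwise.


The Hessian of f(x,y) = -8*x^2 + 5*x*y + 7*y^2 + 4*x + 7*y - 13 is:
H = [[-16, 5], [5, 14]]
Trace = -16 + 14 = -2
Determinant = -16*14 - (5)^2 = -249
Discriminant = (-2)^2 - 4*-249 = 1000.0
Eigenvalues: lambda_1 = -16.8114, lambda_2 = 14.8114
The function is not convex.

0


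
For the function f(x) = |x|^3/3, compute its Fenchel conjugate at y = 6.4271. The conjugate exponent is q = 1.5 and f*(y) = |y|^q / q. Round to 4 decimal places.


The conjugate exponent q satisfies 1/p + 1/q = 1.
p = 3, so q = 3/(3 - 1) = 1.5
|y|^q = 6.4271^1.5 = 16.2938
f*(6.4271) = 16.2938 / 1.5 = 10.8625


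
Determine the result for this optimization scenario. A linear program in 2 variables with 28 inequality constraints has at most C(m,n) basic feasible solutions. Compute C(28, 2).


Each vertex corresponds to some choice of n active constraints out of m, so the number of vertices is at most C(m, n) = m! / (n!(m-n)!).
m = 28, n = 2
Numerator: 28 * 27
Denominator: 2! = 2
C(28, 2) = 378


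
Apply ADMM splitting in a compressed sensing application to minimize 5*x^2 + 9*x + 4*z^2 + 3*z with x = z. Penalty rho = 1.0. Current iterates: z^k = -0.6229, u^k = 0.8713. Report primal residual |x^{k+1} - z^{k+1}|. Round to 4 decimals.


ADMM iteration with rho = 1.0, z^k = -0.6229, u^k = 0.8713
Step 1: x-update.
Minimize 5*x^2 + 9*x + (1.0/2)*(x + 0.6229 + 0.8713)^2
FOC: (2*5 + 1.0)*x = -9 + 1.0*(-0.6229 - 0.8713)
x^{k+1} = -0.954
Step 2: z-update.
Minimize 4*z^2 + 3*z + (1.0/2)*(-0.954 - z + 0.8713)^2
FOC: (2*4 + 1.0)*z = -3 + 1.0*(-0.954 + 0.8713)
z^{k+1} = -0.3425
Step 3: u-update.
u^{k+1} = 0.8713 - 0.954 + 0.3425 = 0.2598
Step 4: Primal residual = |-0.954 + 0.3425| = 0.6115


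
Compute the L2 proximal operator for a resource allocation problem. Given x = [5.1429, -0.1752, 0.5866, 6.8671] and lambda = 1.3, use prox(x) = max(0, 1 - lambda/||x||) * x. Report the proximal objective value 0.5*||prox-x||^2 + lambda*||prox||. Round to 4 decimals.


Step 1: Compute ||x||.
||x|| = 8.6012
Step 2: Compute scaling factor.
scale = max(0, 1 - 1.3/8.6012) = 0.8489
Step 3: prox(x) = [4.3656, -0.1487, 0.4979, 5.8292]
||prox(x)|| = 7.3012
Step 4: Proximal objective.
0.5*||prox-x||^2 = 0.845
lambda*||prox|| = 9.4916
Total = 10.3366


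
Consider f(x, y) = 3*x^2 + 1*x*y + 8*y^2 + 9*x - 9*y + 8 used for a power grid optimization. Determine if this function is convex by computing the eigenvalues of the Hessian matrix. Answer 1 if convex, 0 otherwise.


The Hessian of f(x,y) = 3*x^2 + 1*x*y + 8*y^2 + 9*x - 9*y + 8 is:
H = [[6, 1], [1, 16]]
Trace = 6 + 16 = 22
Determinant = 6*16 - (1)^2 = 95
Discriminant = (22)^2 - 4*95 = 104.0
Eigenvalues: lambda_1 = 5.901, lambda_2 = 16.099
The function is convex.

1


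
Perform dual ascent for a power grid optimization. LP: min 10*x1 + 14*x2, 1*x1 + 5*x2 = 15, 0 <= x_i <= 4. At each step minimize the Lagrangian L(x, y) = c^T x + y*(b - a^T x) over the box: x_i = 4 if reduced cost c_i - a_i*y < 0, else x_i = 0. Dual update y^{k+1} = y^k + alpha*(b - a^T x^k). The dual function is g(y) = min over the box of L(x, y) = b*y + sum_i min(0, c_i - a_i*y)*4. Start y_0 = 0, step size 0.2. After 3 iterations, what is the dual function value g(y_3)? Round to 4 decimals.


Dual ascent for LP: min 10*x1 + 14*x2, 1*x1 + 5*x2 = 15, 0 <= x_i <= 4
Step 1: y^k = 0.0, reduced costs: (10.0, 14.0)
  x^k = (0.0, 0.0), subgradient = b - a^T x = 15.0
  y^{k+1} = 0.0 + 0.2*15.0 = 3.0
Step 2: y^k = 3.0, reduced costs: (7.0, -1.0)
  x^k = (0.0, 4.0), subgradient = b - a^T x = -5.0
  y^{k+1} = 3.0 + 0.2*-5.0 = 2.0
Step 3: y^k = 2.0, reduced costs: (8.0, 4.0)
  x^k = (0.0, 0.0), subgradient = b - a^T x = 15.0
  y^{k+1} = 2.0 + 0.2*15.0 = 5.0
Dual objective at y_3 = 5.0: reduced costs (5.0, -11.0), box minimizer x = (0.0, 4.0)
g(y_3) = b*y + (c1 - a1*y)*x1 + (c2 - a2*y)*x2 = 15*5.0 + 5.0*0.0 + (-11.0)*4.0 = 75.0 + 0.0 - 44.0 = 31.0


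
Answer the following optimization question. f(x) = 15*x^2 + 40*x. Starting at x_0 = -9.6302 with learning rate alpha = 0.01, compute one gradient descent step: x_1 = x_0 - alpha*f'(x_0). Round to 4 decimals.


We compute the gradient at x_0 and apply the update.
f'(x) = 30*x + 40
f'(-9.6302) = 30*-9.6302 + 40 = -248.906
x_1 = -9.6302 - 0.01*-248.906 = -7.1411


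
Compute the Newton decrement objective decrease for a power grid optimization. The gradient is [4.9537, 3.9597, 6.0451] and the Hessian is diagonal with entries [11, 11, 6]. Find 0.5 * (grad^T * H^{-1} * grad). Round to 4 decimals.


Step 1: H is diagonal, so H^(-1) * g = [0.4503, 0.36, 1.0075].
Step 2: g^T H^(-1) g = sum_i g_i^2 / H_ii
  = (4.9537)^2/11 + (3.9597)^2/11 + (6.0451)^2/6
  = 2.2308 + 1.4254 + 6.0905 = 9.7468
Step 3: Objective decrease = 0.5 * g^T H^(-1) g = 4.8734


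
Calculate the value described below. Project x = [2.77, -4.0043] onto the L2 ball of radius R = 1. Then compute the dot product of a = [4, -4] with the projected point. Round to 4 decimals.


Step 1: Compute ||x|| (intermediates to 6 decimals).
||x|| = sqrt(2.77^2 + (-4.0043)^2) = 4.869016
Step 2: Project.
Since ||x|| > R, scale = R/||x|| = 1/4.869016 = 0.20538, proj(x) = scale * x
proj(x) = [0.568903, -0.822403]
Step 3: Dot product.
a^T * proj(x) = 4*0.568903 - 4*(-0.822403) = 5.5652


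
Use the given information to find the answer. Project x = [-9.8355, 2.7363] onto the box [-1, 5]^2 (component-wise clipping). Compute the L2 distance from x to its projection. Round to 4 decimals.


Project each component onto [-1, 5].
clip(-9.8355) = -1.0, clip(2.7363) = 2.7363
Projection = [-1.0, 2.7363]
Squared diffs: [78.0661, 0.0]
Distance = sqrt(78.0661) = 8.8355


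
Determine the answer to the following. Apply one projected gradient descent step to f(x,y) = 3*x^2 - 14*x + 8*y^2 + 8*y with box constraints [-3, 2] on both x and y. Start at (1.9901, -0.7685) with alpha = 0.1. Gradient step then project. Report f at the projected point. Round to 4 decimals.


Step 1: Compute gradient at (1.9901, -0.7685).
grad_x = 2*3*1.9901 - 14 = -2.0594
grad_y = 2*8*-0.7685 + 8 = -4.296
Step 2: Gradient step.
x_raw = 1.9901 - 0.1*-2.0594 = 2.196
y_raw = -0.7685 - 0.1*-4.296 = -0.3389
Step 3: Project onto [-3, 2].
x_proj = clip(2.196) = 2.0
y_proj = clip(-0.3389) = -0.3389
Step 4: Evaluate f.
f(2.0, -0.3389) = -17.7924


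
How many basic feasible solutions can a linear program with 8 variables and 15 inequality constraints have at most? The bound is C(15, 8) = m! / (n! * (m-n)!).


Each vertex corresponds to some choice of n active constraints out of m, so the number of vertices is at most C(m, n) = m! / (n!(m-n)!).
m = 15, n = 8
Numerator: 15 * 14 * 13 * 12 * 11 * 10 * 9 * 8
Denominator: 8! = 40320
C(15, 8) = 6435


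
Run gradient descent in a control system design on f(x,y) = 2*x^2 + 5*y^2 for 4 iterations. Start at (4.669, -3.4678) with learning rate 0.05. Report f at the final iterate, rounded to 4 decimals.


Gradient descent on f(x,y) = 2*x^2 + 5*y^2.
Starting point: (4.669, -3.4678), alpha = 0.05
Step 1: grad_x = 2*2*4.669 = 18.676, grad_y = 2*5*-3.4678 = -34.678
  x_1 = 4.669 - 0.05*18.676 = 3.7352
  y_1 = -3.4678 - 0.05*-34.678 = -1.7339
Step 2: grad_x = 2*2*3.7352 = 14.9408, grad_y = 2*5*-1.7339 = -17.339
  x_2 = 3.7352 - 0.05*14.9408 = 2.9882
  y_2 = -1.7339 - 0.05*-17.339 = -0.867
Step 3: grad_x = 2*2*2.9882 = 11.9526, grad_y = 2*5*-0.867 = -8.6695
  x_3 = 2.9882 - 0.05*11.9526 = 2.3905
  y_3 = -0.867 - 0.05*-8.6695 = -0.4335
Step 4: grad_x = 2*2*2.3905 = 9.5621, grad_y = 2*5*-0.4335 = -4.3348
  x_4 = 2.3905 - 0.05*9.5621 = 1.9124
  y_4 = -0.4335 - 0.05*-4.3348 = -0.2167
f(1.9124, -0.2167) = 2*1.9124^2 + 5*(-0.2167)^2 = 7.5496


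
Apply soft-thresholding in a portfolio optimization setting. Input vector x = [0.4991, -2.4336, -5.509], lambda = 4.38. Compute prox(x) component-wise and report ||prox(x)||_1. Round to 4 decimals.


Soft-thresholding with lambda = 4.38:
prox(0.4991) = sign(0.4991)*max(|0.4991| - 4.38, 0) = 0.0
prox(-2.4336) = sign(-2.4336)*max(|-2.4336| - 4.38, 0) = 0.0
prox(-5.509) = sign(-5.509)*max(|-5.509| - 4.38, 0) = -1.129
prox(x) = [0.0, 0.0, -1.129]
||prox(x)||_1 = 0.0 + 0.0 + 1.129 = 1.129


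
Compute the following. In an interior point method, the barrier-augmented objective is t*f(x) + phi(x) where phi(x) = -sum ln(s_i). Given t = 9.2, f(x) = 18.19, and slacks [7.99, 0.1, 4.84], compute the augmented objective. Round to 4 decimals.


Step 1: Compute log-barrier.
ln values: [2.0782, -2.3026, 1.5769]
phi = -(2.0782 - 2.3026 + 1.5769) = -1.3525
Step 2: Compute augmented objective.
t*f(x) = 9.2*18.19 = 167.348
Total = 167.348 - 1.3525 = 165.9955


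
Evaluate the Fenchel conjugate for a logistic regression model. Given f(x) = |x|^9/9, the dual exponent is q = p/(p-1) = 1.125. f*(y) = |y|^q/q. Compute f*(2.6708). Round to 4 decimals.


The conjugate exponent q satisfies 1/p + 1/q = 1.
p = 9, so q = 9/(9 - 1) = 1.125
|y|^q = 2.6708^1.125 = 3.0198
f*(2.6708) = 3.0198 / 1.125 = 2.6842


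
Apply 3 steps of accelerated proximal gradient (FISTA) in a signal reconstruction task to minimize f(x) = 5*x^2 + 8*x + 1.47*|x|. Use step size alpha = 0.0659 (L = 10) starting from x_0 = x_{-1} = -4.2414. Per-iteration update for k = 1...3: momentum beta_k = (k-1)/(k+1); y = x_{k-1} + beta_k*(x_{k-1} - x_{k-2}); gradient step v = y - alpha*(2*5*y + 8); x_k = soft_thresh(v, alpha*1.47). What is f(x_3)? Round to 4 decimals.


FISTA on f(x) = 5*x^2 + 8*x + 1.47*|x|
L = 10, alpha = 0.0659
Iteration 1: beta = 0.0, y = -4.2414 + 0.0*(-4.2414 + 4.2414) = -4.2414
  grad(y) = -34.414, v = y - alpha*grad = -1.9735
  prox(v) = soft_thresh(-1.9735, 0.0969) = -1.8766
Iteration 2: beta = 0.3333, y = -1.8766 + 0.3333*(-1.8766 + 4.2414) = -1.0884
  grad(y) = -2.8839, v = y - alpha*grad = -0.8983
  prox(v) = soft_thresh(-0.8983, 0.0969) = -0.8015
Iteration 3: beta = 0.5, y = -0.8015 + 0.5*(-0.8015 + 1.8766) = -0.2639
  grad(y) = 5.3612, v = y - alpha*grad = -0.6172
  prox(v) = soft_thresh(-0.6172, 0.0969) = -0.5203
f(x_3) = 5*(-0.5203)^2 + 8*(-0.5203) + 1.47*|-0.5203| = -2.044


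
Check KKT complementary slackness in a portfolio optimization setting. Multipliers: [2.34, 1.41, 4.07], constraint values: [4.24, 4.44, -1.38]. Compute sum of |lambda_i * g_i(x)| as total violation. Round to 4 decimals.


KKT complementary slackness check:
lambda_1 * g_1 = 2.34 * 4.24 = 9.9216
lambda_2 * g_2 = 1.41 * 4.44 = 6.2604
lambda_3 * g_3 = 4.07 * -1.38 = -5.6166
Total violation = 9.9216 + 6.2604 + 5.6166 = 21.7986


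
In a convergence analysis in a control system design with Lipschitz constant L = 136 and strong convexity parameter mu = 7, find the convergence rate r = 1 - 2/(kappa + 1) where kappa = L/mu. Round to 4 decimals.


Step 1: Compute the condition number.
kappa = L/mu = 136/7 = 19.4286
Step 2: Compute the convergence rate.
r = 1 - 2/(kappa + 1) = 1 - 2*mu/(L + mu) = (L - mu)/(L + mu) = 129/143 = 0.9021


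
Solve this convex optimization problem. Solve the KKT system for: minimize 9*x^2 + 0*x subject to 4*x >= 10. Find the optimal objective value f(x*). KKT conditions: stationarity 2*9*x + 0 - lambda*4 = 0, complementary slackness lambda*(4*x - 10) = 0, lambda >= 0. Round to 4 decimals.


Step 1: Try lambda = 0 (constraint inactive).
x_unc = 0/(2*9) = 0.0
Check: 4*0.0 = 0.0 < 10 -- violated!
Step 2: Constraint must be active: 4*x = 10
x* = 10/4 = 2.5
lambda = (2*9*2.5 + 0)/4 = 11.25
Step 3: Compute optimal value.
f(x*) = 9*2.5^2 + 0*2.5 = 56.25


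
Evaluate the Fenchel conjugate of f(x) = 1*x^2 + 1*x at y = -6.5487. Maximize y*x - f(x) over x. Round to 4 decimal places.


f*(y) = sup_x {y*x - a*x^2 - b*x} = sup_x {(y-b)*x - a*x^2}
FOC: (y - b) - 2a*x = 0 => x* = (y - b)/(2a)
x* = (-6.5487 - 1)/(2*1) = -3.7744
f*(-6.5487) = (y-b)^2/(4a) = (-6.5487 - 1)^2/(4*1)
= 56.9829/4 = 14.2457


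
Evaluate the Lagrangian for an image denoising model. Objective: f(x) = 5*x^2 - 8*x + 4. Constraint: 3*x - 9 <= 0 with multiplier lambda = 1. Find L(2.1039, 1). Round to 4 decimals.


Step 1: Evaluate f(x).
f(2.1039) = 5*2.1039^2 - 8*2.1039 + 4 = 9.3008
Step 2: Evaluate g(x).
g(2.1039) = 3*2.1039 - 9 = -2.6883
Step 3: Compute Lagrangian.
L = 9.3008 + 1*-2.6883 = 6.6125


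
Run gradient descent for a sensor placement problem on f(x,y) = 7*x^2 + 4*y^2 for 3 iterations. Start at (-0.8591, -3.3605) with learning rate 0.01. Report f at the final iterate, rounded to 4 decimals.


Gradient descent on f(x,y) = 7*x^2 + 4*y^2.
Starting point: (-0.8591, -3.3605), alpha = 0.01
Step 1: grad_x = 2*7*-0.8591 = -12.0274, grad_y = 2*4*-3.3605 = -26.884
  x_1 = -0.8591 - 0.01*-12.0274 = -0.7388
  y_1 = -3.3605 - 0.01*-26.884 = -3.0917
Step 2: grad_x = 2*7*-0.7388 = -10.3436, grad_y = 2*4*-3.0917 = -24.7333
  x_2 = -0.7388 - 0.01*-10.3436 = -0.6354
  y_2 = -3.0917 - 0.01*-24.7333 = -2.8443
Step 3: grad_x = 2*7*-0.6354 = -8.8955, grad_y = 2*4*-2.8443 = -22.7546
  x_3 = -0.6354 - 0.01*-8.8955 = -0.5464
  y_3 = -2.8443 - 0.01*-22.7546 = -2.6168
f(-0.5464, -2.6168) = 7*(-0.5464)^2 + 4*(-2.6168)^2 = 29.4803


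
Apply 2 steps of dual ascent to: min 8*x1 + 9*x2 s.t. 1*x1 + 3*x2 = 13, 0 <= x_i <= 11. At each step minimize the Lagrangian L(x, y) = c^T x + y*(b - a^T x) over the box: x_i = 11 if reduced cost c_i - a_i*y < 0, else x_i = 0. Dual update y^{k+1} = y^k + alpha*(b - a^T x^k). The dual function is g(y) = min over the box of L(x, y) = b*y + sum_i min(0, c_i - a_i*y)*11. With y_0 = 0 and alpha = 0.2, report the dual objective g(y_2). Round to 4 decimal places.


Dual ascent for LP: min 8*x1 + 9*x2, 1*x1 + 3*x2 = 13, 0 <= x_i <= 11
Step 1: y^k = 0.0, reduced costs: (8.0, 9.0)
  x^k = (0.0, 0.0), subgradient = b - a^T x = 13.0
  y^{k+1} = 0.0 + 0.2*13.0 = 2.6
Step 2: y^k = 2.6, reduced costs: (5.4, 1.2)
  x^k = (0.0, 0.0), subgradient = b - a^T x = 13.0
  y^{k+1} = 2.6 + 0.2*13.0 = 5.2
Dual objective at y_2 = 5.2: reduced costs (2.8, -6.6), box minimizer x = (0.0, 11.0)
g(y_2) = b*y + (c1 - a1*y)*x1 + (c2 - a2*y)*x2 = 13*5.2 + 2.8*0.0 + (-6.6)*11.0 = 67.6 + 0.0 - 72.6 = -5.0


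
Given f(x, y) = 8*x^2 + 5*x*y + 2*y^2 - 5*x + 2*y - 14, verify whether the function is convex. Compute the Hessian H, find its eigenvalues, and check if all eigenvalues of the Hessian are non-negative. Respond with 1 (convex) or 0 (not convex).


The Hessian of f(x,y) = 8*x^2 + 5*x*y + 2*y^2 - 5*x + 2*y - 14 is:
H = [[16, 5], [5, 4]]
Trace = 16 + 4 = 20
Determinant = 16*4 - (5)^2 = 39
Discriminant = (20)^2 - 4*39 = 244.0
Eigenvalues: lambda_1 = 2.1898, lambda_2 = 17.8102
The function is convex.

1


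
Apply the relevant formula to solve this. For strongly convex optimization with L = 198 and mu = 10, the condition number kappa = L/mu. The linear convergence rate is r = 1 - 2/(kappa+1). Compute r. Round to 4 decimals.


Step 1: Compute the condition number.
kappa = L/mu = 198/10 = 19.8
Step 2: Compute the convergence rate.
r = 1 - 2/(kappa + 1) = 1 - 2*mu/(L + mu) = (L - mu)/(L + mu) = 188/208 = 0.9038


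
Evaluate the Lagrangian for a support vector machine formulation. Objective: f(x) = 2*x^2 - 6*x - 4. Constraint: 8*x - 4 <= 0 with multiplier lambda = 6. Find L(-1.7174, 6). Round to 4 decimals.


Step 1: Evaluate f(x).
f(-1.7174) = 2*(-1.7174)^2 - 6*(-1.7174) - 4 = 12.2033
Step 2: Evaluate g(x).
g(-1.7174) = 8*-1.7174 - 4 = -17.7392
Step 3: Compute Lagrangian.
L = 12.2033 + 6*-17.7392 = -94.2319


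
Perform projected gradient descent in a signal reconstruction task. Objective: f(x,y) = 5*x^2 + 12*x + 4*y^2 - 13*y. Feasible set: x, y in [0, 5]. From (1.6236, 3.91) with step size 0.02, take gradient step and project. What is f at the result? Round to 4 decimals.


Step 1: Compute gradient at (1.6236, 3.91).
grad_x = 2*5*1.6236 + 12 = 28.236
grad_y = 2*4*3.91 - 13 = 18.28
Step 2: Gradient step.
x_raw = 1.6236 - 0.02*28.236 = 1.0589
y_raw = 3.91 - 0.02*18.28 = 3.5444
Step 3: Project onto [0, 5].
x_proj = clip(1.0589) = 1.0589
y_proj = clip(3.5444) = 3.5444
Step 4: Evaluate f.
f(1.0589, 3.5444) = 22.4866


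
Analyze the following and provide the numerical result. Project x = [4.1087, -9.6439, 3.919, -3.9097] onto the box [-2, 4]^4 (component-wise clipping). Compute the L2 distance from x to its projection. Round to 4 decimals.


Project each component onto [-2, 4].
clip(4.1087) = 4.0, clip(-9.6439) = -2.0, clip(3.919) = 3.919, clip(-3.9097) = -2.0
Projection = [4.0, -2.0, 3.919, -2.0]
Squared diffs: [0.0118, 58.4292, 0.0, 3.647]
Distance = sqrt(62.088) = 7.8796


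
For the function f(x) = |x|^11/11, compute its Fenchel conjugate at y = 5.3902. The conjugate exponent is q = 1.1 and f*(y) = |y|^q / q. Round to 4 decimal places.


The conjugate exponent q satisfies 1/p + 1/q = 1.
p = 11, so q = 11/(11 - 1) = 1.1
|y|^q = 5.3902^1.1 = 6.3792
f*(5.3902) = 6.3792 / 1.1 = 5.7993


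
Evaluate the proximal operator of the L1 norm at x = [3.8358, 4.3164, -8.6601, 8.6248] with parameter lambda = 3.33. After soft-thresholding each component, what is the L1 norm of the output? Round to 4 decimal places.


Soft-thresholding with lambda = 3.33:
prox(3.8358) = sign(3.8358)*max(|3.8358| - 3.33, 0) = 0.5058
prox(4.3164) = sign(4.3164)*max(|4.3164| - 3.33, 0) = 0.9864
prox(-8.6601) = sign(-8.6601)*max(|-8.6601| - 3.33, 0) = -5.3301
prox(8.6248) = sign(8.6248)*max(|8.6248| - 3.33, 0) = 5.2948
prox(x) = [0.5058, 0.9864, -5.3301, 5.2948]
||prox(x)||_1 = 0.5058 + 0.9864 + 5.3301 + 5.2948 = 12.1171


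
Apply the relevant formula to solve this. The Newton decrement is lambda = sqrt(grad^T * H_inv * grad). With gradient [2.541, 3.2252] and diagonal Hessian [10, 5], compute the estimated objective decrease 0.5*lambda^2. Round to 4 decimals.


Step 1: H is diagonal, so H^(-1) * g = [0.2541, 0.645].
Step 2: g^T H^(-1) g = sum_i g_i^2 / H_ii
  = (2.541)^2/10 + (3.2252)^2/5
  = 0.6457 + 2.0804 = 2.7261
Step 3: Objective decrease = 0.5 * g^T H^(-1) g = 1.363


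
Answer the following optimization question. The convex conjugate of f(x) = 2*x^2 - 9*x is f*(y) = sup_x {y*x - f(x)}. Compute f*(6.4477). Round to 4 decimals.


f*(y) = sup_x {y*x - a*x^2 - b*x} = sup_x {(y-b)*x - a*x^2}
FOC: (y - b) - 2a*x = 0 => x* = (y - b)/(2a)
x* = (6.4477 + 9)/(2*2) = 3.8619
f*(6.4477) = (y-b)^2/(4a) = (6.4477 + 9)^2/(4*2)
= 238.6314/8 = 29.8289


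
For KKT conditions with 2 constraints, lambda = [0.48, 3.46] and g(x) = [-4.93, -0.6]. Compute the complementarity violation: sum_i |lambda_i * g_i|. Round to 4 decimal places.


KKT complementary slackness check:
lambda_1 * g_1 = 0.48 * -4.93 = -2.3664
lambda_2 * g_2 = 3.46 * -0.6 = -2.076
Total violation = 2.3664 + 2.076 = 4.4424


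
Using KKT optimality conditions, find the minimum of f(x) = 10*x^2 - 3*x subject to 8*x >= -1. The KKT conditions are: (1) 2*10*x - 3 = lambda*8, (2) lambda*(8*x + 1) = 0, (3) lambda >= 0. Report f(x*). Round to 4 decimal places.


Step 1: Try lambda = 0 (constraint inactive).
Stationarity: 2*10*x - 3 = 0
x* = 3/(2*10) = 0.15
Check constraint: 8*0.15 = 1.2 >= -1 -- satisfied.
Step 2: Compute optimal value.
f(x*) = 10*0.15^2 - 3*0.15 = -0.225


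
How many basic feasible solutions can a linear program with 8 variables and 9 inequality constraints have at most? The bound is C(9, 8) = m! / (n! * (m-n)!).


Each vertex corresponds to some choice of n active constraints out of m, so the number of vertices is at most C(m, n) = m! / (n!(m-n)!).
m = 9, n = 8
Numerator: 9 * 8 * 7 * 6 * 5 * 4 * 3 * 2
Denominator: 8! = 40320
C(9, 8) = 9


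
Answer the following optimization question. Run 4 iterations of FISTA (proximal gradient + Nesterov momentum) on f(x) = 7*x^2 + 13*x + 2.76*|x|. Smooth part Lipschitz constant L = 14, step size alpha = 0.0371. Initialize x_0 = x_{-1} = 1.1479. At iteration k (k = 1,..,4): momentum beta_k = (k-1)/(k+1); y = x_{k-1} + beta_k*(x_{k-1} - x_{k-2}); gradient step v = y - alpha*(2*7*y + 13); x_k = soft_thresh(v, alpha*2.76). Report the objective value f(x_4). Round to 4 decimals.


FISTA on f(x) = 7*x^2 + 13*x + 2.76*|x|
L = 14, alpha = 0.0371
Iteration 1: beta = 0.0, y = 1.1479 + 0.0*(1.1479 - 1.1479) = 1.1479
  grad(y) = 29.0706, v = y - alpha*grad = 0.0694
  prox(v) = soft_thresh(0.0694, 0.1024) = 0.0
Iteration 2: beta = 0.3333, y = 0.0 + 0.3333*(0.0 - 1.1479) = -0.3826
  grad(y) = 7.6431, v = y - alpha*grad = -0.6662
  prox(v) = soft_thresh(-0.6662, 0.1024) = -0.5638
Iteration 3: beta = 0.5, y = -0.5638 + 0.5*(-0.5638 - 0.0) = -0.8457
  grad(y) = 1.1603, v = y - alpha*grad = -0.8887
  prox(v) = soft_thresh(-0.8887, 0.1024) = -0.7863
Iteration 4: beta = 0.6, y = -0.7863 + 0.6*(-0.7863 + 0.5638) = -0.9199
  grad(y) = 0.1218, v = y - alpha*grad = -0.9244
  prox(v) = soft_thresh(-0.9244, 0.1024) = -0.822
f(x_4) = 7*(-0.822)^2 + 13*(-0.822) + 2.76*|-0.822| = -3.6875


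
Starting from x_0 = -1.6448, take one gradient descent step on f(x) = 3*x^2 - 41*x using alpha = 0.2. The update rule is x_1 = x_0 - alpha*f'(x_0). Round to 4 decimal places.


We compute the gradient at x_0 and apply the update.
f'(x) = 6*x - 41
f'(-1.6448) = 6*-1.6448 - 41 = -50.8688
x_1 = -1.6448 - 0.2*-50.8688 = 8.529
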